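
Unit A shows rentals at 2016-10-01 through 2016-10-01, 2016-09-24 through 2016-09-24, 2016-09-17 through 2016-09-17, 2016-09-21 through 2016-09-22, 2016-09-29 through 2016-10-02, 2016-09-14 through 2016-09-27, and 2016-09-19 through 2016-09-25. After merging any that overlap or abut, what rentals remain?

2016-09-14 through 2016-09-27, 2016-09-29 through 2016-10-02

Sort by start: 2016-09-14 through 2016-09-27, 2016-09-17 through 2016-09-17, 2016-09-19 through 2016-09-25, 2016-09-21 through 2016-09-22, 2016-09-24 through 2016-09-24, 2016-09-29 through 2016-10-02, 2016-10-01 through 2016-10-01.
2016-09-17 through 2016-09-17 overlaps/touches 2016-09-14 through 2016-09-27 → extend to 2016-09-14 through 2016-09-27.
2016-09-19 through 2016-09-25 overlaps/touches 2016-09-14 through 2016-09-27 → extend to 2016-09-14 through 2016-09-27.
2016-09-21 through 2016-09-22 overlaps/touches 2016-09-14 through 2016-09-27 → extend to 2016-09-14 through 2016-09-27.
2016-09-24 through 2016-09-24 overlaps/touches 2016-09-14 through 2016-09-27 → extend to 2016-09-14 through 2016-09-27.
2016-09-29 through 2016-10-02 is disjoint → start new block.
2016-10-01 through 2016-10-01 overlaps/touches 2016-09-29 through 2016-10-02 → extend to 2016-09-29 through 2016-10-02.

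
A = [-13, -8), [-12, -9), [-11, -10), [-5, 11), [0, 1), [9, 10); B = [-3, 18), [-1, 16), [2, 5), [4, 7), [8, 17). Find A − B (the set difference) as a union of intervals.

Merge the first list: [-13, -8), [-5, 11).
Merge the second list: [-3, 18).
[-13, -8): no B overlap → unchanged.
[-5, 11) minus B → [-5, -3).

[-13, -8) ∪ [-5, -3)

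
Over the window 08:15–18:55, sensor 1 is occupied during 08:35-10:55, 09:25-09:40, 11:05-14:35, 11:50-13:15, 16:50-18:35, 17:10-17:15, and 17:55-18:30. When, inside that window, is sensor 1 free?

Covered (merged): 08:35–10:55, 11:05–14:35, 16:50–18:35.
Complement within 08:15–18:55: 08:15–08:35, 10:55–11:05, 14:35–16:50, 18:35–18:55.

08:15–08:35, 10:55–11:05, 14:35–16:50, 18:35–18:55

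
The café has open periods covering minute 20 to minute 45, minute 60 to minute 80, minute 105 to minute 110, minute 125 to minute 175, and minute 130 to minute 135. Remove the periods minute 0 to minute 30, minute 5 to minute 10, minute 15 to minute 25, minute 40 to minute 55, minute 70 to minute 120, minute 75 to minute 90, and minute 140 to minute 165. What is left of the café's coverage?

minute 30 to minute 40, minute 60 to minute 70, minute 125 to minute 140, minute 165 to minute 175

A, merged: minute 20 to minute 45, minute 60 to minute 80, minute 105 to minute 110, minute 125 to minute 175.
B, merged: minute 0 to minute 30, minute 40 to minute 55, minute 70 to minute 120, minute 140 to minute 165.
minute 20 to minute 45 minus B → minute 30 to minute 40.
minute 60 to minute 80 minus B → minute 60 to minute 70.
minute 105 to minute 110: fully covered by B → removed.
minute 125 to minute 175 minus B → minute 125 to minute 140, minute 165 to minute 175.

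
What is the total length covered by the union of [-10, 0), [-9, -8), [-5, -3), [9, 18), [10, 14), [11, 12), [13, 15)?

Merged: [-10, 0), [9, 18).
Lengths: 10 + 9 = 19.

19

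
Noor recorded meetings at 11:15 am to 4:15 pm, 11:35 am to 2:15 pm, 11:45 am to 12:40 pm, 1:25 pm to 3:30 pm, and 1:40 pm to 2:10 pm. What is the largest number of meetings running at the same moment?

4

Sweep endpoints in order; track running count of active intervals.
Peak of 4 reached at 1:40 pm.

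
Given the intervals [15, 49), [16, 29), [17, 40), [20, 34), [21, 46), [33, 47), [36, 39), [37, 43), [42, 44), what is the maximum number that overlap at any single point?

6

Walk the sorted start/end points keeping a running depth.
The depth first hits 6 at 37.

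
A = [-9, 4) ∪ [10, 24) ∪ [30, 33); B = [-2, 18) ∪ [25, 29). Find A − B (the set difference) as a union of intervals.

[-9, -2) ∪ [18, 24) ∪ [30, 33)

[-9, 4) \ B = [-9, -2).
[10, 24) \ B = [18, 24).
[30, 33): nothing removed.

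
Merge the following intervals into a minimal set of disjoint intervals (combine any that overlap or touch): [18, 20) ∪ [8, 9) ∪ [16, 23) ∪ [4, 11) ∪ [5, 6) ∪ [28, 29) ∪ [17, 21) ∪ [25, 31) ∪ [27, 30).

Sort by start: [4, 11), [5, 6), [8, 9), [16, 23), [17, 21), [18, 20), [25, 31), [27, 30), [28, 29).
[5, 6) overlaps/touches [4, 11) → extend to [4, 11).
[8, 9) overlaps/touches [4, 11) → extend to [4, 11).
[16, 23) is disjoint → start new block.
[17, 21) overlaps/touches [16, 23) → extend to [16, 23).
[18, 20) overlaps/touches [16, 23) → extend to [16, 23).
[25, 31) is disjoint → start new block.
[27, 30) overlaps/touches [25, 31) → extend to [25, 31).
[28, 29) overlaps/touches [25, 31) → extend to [25, 31).

[4, 11) ∪ [16, 23) ∪ [25, 31)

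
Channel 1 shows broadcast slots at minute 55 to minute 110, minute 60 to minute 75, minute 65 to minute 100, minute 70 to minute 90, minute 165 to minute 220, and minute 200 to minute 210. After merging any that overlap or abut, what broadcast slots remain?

minute 55 to minute 110, minute 165 to minute 220

minute 60 to minute 75 overlaps/touches minute 55 to minute 110 → extend to minute 55 to minute 110.
minute 65 to minute 100 overlaps/touches minute 55 to minute 110 → extend to minute 55 to minute 110.
minute 70 to minute 90 overlaps/touches minute 55 to minute 110 → extend to minute 55 to minute 110.
minute 165 to minute 220 is disjoint → start new block.
minute 200 to minute 210 overlaps/touches minute 165 to minute 220 → extend to minute 165 to minute 220.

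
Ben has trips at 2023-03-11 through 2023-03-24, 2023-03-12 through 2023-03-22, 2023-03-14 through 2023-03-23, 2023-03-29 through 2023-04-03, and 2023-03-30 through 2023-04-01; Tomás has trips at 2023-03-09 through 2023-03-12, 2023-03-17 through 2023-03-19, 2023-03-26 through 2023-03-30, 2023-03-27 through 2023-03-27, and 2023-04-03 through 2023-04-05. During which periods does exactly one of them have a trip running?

2023-03-09 through 2023-03-10, 2023-03-13 through 2023-03-16, 2023-03-20 through 2023-03-24, 2023-03-26 through 2023-03-28, 2023-03-31 through 2023-04-02, 2023-04-04 through 2023-04-05

Merge the first list: 2023-03-11 through 2023-03-24, 2023-03-29 through 2023-04-03.
Merge the second list: 2023-03-09 through 2023-03-12, 2023-03-17 through 2023-03-19, 2023-03-26 through 2023-03-30, 2023-04-03 through 2023-04-05.
A but not B: 2023-03-13 through 2023-03-16, 2023-03-20 through 2023-03-24, 2023-03-31 through 2023-04-02.
B but not A: 2023-03-09 through 2023-03-10, 2023-03-26 through 2023-03-28, 2023-04-04 through 2023-04-05.
Combining gives A △ B.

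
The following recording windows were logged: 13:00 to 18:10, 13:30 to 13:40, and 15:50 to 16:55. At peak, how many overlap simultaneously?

Sweep endpoints in order; track running count of active intervals.
Peak of 2 reached at 13:30.

2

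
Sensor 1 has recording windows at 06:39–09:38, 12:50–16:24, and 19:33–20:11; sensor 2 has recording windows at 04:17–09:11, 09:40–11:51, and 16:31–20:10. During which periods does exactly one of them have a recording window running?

Only in the first: 09:11-09:38, 12:50-16:24, 20:10-20:11.
Only in the second: 04:17-06:39, 09:40-11:51, 16:31-19:33.
Together these are the periods covered by exactly one.

04:17-06:39, 09:11-09:38, 09:40-11:51, 12:50-16:24, 16:31-19:33, 20:10-20:11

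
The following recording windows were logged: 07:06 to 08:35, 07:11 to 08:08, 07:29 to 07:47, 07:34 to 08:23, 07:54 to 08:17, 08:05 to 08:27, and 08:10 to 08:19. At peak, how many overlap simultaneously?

5

Walk the sorted start/end points keeping a running depth.
The depth first hits 5 at 08:05.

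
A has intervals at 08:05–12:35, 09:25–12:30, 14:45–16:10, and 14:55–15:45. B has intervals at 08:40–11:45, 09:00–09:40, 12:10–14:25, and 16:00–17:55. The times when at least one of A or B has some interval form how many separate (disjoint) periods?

First set merges to 08:05-12:35, 14:45-16:10.
Second set merges to 08:40-11:45, 12:10-14:25, 16:00-17:55.
A ∪ B = 08:05-14:25, 14:45-17:55.
That is 2 disjoint pieces.

2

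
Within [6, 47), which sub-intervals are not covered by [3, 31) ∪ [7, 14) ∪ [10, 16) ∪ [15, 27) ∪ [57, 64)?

Covered (merged): [3, 31), [57, 64).
Gaps within [6, 47): [31, 47).

[31, 47)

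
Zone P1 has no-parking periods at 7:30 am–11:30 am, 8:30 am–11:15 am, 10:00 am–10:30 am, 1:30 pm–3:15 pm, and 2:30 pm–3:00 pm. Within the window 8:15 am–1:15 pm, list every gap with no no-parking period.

11:30 am-1:15 pm

The merged coverage is 7:30 am-11:30 am, 1:30 pm-3:15 pm.
Gaps within 8:15 am-1:15 pm: 11:30 am-1:15 pm.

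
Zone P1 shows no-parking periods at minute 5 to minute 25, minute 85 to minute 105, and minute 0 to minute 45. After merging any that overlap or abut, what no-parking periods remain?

minute 0 to minute 45, minute 85 to minute 105

Sort by start: minute 0 to minute 45, minute 5 to minute 25, minute 85 to minute 105.
minute 5 to minute 25 overlaps/touches minute 0 to minute 45 → extend to minute 0 to minute 45.
minute 85 to minute 105 is disjoint → start new block.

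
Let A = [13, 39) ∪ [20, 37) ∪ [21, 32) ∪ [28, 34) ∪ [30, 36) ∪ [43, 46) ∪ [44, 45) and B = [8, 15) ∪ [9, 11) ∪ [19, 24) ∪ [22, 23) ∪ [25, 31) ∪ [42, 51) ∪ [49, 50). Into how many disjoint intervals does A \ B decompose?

A, merged: [13, 39), [43, 46).
B, merged: [8, 15), [19, 24), [25, 31), [42, 51).
A \ B = [15, 19), [24, 25), [31, 39).
That is 3 disjoint pieces.

3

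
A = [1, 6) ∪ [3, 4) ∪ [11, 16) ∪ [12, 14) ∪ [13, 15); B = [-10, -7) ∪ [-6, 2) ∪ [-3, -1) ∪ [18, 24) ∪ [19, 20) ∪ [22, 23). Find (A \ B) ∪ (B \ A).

[-10, -7) ∪ [-6, 1) ∪ [2, 6) ∪ [11, 16) ∪ [18, 24)

A, merged: [1, 6), [11, 16).
B, merged: [-10, -7), [-6, 2), [18, 24).
Only in the first: [2, 6), [11, 16).
Only in the second: [-10, -7), [-6, 1), [18, 24).
Together these are the periods covered by exactly one.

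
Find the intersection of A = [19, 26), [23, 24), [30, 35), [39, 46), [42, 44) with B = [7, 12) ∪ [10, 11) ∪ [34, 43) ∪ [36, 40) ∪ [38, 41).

[34, 35) ∪ [39, 43)

Merge the first list: [19, 26), [30, 35), [39, 46).
Merge the second list: [7, 12), [34, 43).
[19, 26) meets no B interval.
[30, 35) ∩ B → [34, 35).
[39, 46) ∩ B → [39, 43).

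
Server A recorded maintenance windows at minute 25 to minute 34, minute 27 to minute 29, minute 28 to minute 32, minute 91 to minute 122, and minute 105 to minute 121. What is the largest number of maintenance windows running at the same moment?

Sweep endpoints in order; track running count of active intervals.
Peak of 3 reached at minute 28.

3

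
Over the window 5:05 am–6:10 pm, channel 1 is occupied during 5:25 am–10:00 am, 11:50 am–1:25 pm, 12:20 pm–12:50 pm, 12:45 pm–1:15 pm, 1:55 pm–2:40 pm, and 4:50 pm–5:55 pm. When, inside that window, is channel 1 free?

5:05 am–5:25 am, 10:00 am–11:50 am, 1:25 pm–1:55 pm, 2:40 pm–4:50 pm, 5:55 pm–6:10 pm

Covered (merged): 5:25 am–10:00 am, 11:50 am–1:25 pm, 1:55 pm–2:40 pm, 4:50 pm–5:55 pm.
Complement within 5:05 am–6:10 pm: 5:05 am–5:25 am, 10:00 am–11:50 am, 1:25 pm–1:55 pm, 2:40 pm–4:50 pm, 5:55 pm–6:10 pm.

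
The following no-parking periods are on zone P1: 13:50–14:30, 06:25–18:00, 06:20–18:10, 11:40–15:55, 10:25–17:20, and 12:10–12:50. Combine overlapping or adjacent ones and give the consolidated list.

Sort by start: 06:20–18:10, 06:25–18:00, 10:25–17:20, 11:40–15:55, 12:10–12:50, 13:50–14:30.
06:25–18:00 overlaps/touches 06:20–18:10 → extend to 06:20–18:10.
10:25–17:20 overlaps/touches 06:20–18:10 → extend to 06:20–18:10.
11:40–15:55 overlaps/touches 06:20–18:10 → extend to 06:20–18:10.
12:10–12:50 overlaps/touches 06:20–18:10 → extend to 06:20–18:10.
13:50–14:30 overlaps/touches 06:20–18:10 → extend to 06:20–18:10.

06:20–18:10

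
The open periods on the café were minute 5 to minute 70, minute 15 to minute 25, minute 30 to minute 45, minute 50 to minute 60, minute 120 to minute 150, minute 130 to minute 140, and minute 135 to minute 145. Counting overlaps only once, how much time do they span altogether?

95 minutes

Merged: minute 5 to minute 70, minute 120 to minute 150.
Lengths: 65 minutes + 30 minutes = 95 minutes.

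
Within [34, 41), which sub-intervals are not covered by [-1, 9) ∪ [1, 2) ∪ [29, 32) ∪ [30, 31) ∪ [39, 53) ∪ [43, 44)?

Covered (merged): [-1, 9), [29, 32), [39, 53).
Gaps within [34, 41): [34, 39).

[34, 39)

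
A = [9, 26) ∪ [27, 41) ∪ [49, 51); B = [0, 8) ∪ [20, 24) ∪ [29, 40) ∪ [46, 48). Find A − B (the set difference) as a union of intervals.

[9, 20) ∪ [24, 26) ∪ [27, 29) ∪ [40, 41) ∪ [49, 51)

[9, 26) with B removed leaves [9, 20), [24, 26).
[27, 41) with B removed leaves [27, 29), [40, 41).
[49, 51) is untouched.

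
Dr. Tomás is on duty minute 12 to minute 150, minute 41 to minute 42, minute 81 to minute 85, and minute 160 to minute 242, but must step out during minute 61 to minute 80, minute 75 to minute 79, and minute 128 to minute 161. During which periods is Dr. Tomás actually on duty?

minute 12 to minute 61, minute 80 to minute 128, minute 161 to minute 242

A, merged: minute 12 to minute 150, minute 160 to minute 242.
B, merged: minute 61 to minute 80, minute 128 to minute 161.
minute 12 to minute 150 \ B = minute 12 to minute 61, minute 80 to minute 128.
minute 160 to minute 242 \ B = minute 161 to minute 242.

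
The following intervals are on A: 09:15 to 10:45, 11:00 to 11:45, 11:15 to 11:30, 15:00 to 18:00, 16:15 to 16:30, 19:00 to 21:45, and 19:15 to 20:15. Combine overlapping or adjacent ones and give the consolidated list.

09:15–10:45, 11:00–11:45, 15:00–18:00, 19:00–21:45

11:00–11:45 is disjoint → start new block.
11:15–11:30 overlaps/touches 11:00–11:45 → extend to 11:00–11:45.
15:00–18:00 is disjoint → start new block.
16:15–16:30 overlaps/touches 15:00–18:00 → extend to 15:00–18:00.
19:00–21:45 is disjoint → start new block.
19:15–20:15 overlaps/touches 19:00–21:45 → extend to 19:00–21:45.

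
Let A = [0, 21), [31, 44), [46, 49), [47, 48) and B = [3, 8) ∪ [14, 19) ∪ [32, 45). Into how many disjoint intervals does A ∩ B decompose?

3

Merge the first list: [0, 21), [31, 44), [46, 49).
A ∩ B = [3, 8), [14, 19), [32, 44).
That is 3 disjoint pieces.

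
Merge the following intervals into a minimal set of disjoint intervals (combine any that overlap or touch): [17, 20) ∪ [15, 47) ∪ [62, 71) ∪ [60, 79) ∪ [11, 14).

Sort by start: [11, 14), [15, 47), [17, 20), [60, 79), [62, 71).
[15, 47) is disjoint → start new block.
[17, 20) overlaps/touches [15, 47) → extend to [15, 47).
[60, 79) is disjoint → start new block.
[62, 71) overlaps/touches [60, 79) → extend to [60, 79).

[11, 14) ∪ [15, 47) ∪ [60, 79)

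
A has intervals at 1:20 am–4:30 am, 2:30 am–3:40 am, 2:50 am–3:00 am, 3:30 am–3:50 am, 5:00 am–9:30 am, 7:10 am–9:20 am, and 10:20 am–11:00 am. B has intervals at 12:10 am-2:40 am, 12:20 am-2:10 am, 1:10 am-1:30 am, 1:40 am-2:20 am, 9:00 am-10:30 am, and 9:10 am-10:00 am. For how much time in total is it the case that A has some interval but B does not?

6 h 20 min

A, merged: 1:20 am–4:30 am, 5:00 am–9:30 am, 10:20 am–11:00 am.
B, merged: 12:10 am–2:40 am, 9:00 am–10:30 am.
A \ B = 2:40 am–4:30 am, 5:00 am–9:00 am, 10:30 am–11:00 am.
Total: 1 h 50 min + 4 h + 30 min = 6 h 20 min.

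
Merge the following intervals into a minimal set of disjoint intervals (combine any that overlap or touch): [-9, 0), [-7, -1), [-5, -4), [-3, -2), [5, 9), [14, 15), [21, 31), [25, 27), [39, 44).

[-9, 0) ∪ [5, 9) ∪ [14, 15) ∪ [21, 31) ∪ [39, 44)

[-7, -1) overlaps/touches [-9, 0) → extend to [-9, 0).
[-5, -4) overlaps/touches [-9, 0) → extend to [-9, 0).
[-3, -2) overlaps/touches [-9, 0) → extend to [-9, 0).
[5, 9) is disjoint → start new block.
[14, 15) is disjoint → start new block.
[21, 31) is disjoint → start new block.
[25, 27) overlaps/touches [21, 31) → extend to [21, 31).
[39, 44) is disjoint → start new block.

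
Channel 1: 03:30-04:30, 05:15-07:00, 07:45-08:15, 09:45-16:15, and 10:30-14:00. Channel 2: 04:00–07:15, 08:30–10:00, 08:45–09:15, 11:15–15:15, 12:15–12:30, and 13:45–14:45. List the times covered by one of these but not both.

03:30-04:00, 04:30-05:15, 07:00-07:15, 07:45-08:15, 08:30-09:45, 10:00-11:15, 15:15-16:15

First set merges to 03:30-04:30, 05:15-07:00, 07:45-08:15, 09:45-16:15.
Second set merges to 04:00-07:15, 08:30-10:00, 11:15-15:15.
Only in the first: 03:30-04:00, 07:45-08:15, 10:00-11:15, 15:15-16:15.
Only in the second: 04:30-05:15, 07:00-07:15, 08:30-09:45.
Together these are the periods covered by exactly one.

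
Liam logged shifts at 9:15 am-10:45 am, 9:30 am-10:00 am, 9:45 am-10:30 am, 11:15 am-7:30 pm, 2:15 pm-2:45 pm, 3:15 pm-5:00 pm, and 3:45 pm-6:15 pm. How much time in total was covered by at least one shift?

Merged: 9:15 am–10:45 am, 11:15 am–7:30 pm.
Lengths: 1 h 30 min + 8 h 15 min = 9 h 45 min.

9 h 45 min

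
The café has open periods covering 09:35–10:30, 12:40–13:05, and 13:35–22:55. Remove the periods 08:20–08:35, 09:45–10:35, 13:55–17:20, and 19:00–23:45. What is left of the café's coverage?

09:35–09:45, 12:40–13:05, 13:35–13:55, 17:20–19:00

09:35–10:30 \ B = 09:35–09:45.
12:40–13:05: nothing removed.
13:35–22:55 \ B = 13:35–13:55, 17:20–19:00.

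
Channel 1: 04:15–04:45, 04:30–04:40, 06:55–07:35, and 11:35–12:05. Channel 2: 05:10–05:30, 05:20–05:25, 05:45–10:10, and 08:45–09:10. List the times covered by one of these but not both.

04:15–04:45, 05:10–05:30, 05:45–06:55, 07:35–10:10, 11:35–12:05

A, merged: 04:15–04:45, 06:55–07:35, 11:35–12:05.
B, merged: 05:10–05:30, 05:45–10:10.
Only in the first: 04:15–04:45, 11:35–12:05.
Only in the second: 05:10–05:30, 05:45–06:55, 07:35–10:10.
Together these are the periods covered by exactly one.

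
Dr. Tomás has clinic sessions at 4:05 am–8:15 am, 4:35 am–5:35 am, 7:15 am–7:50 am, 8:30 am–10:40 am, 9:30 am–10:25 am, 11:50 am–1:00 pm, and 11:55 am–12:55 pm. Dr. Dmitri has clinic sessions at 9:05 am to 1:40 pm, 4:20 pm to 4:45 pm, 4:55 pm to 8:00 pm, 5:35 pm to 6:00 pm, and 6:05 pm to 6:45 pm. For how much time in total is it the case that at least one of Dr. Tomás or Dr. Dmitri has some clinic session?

12 h 50 min

A, merged: 4:05 am–8:15 am, 8:30 am–10:40 am, 11:50 am–1:00 pm.
B, merged: 9:05 am–1:40 pm, 4:20 pm–4:45 pm, 4:55 pm–8:00 pm.
A ∪ B = 4:05 am–8:15 am, 8:30 am–1:40 pm, 4:20 pm–4:45 pm, 4:55 pm–8:00 pm.
Total: 4 h 10 min + 5 h 10 min + 25 min + 3 h 5 min = 12 h 50 min.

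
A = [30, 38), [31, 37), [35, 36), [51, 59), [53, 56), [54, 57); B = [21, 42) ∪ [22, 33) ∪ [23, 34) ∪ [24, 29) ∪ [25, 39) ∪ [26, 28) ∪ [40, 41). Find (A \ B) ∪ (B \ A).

A, merged: [30, 38), [51, 59).
B, merged: [21, 42).
A \ B = [51, 59).
B \ A = [21, 30), [38, 42).
Union of the two gives the symmetric difference.

[21, 30) ∪ [38, 42) ∪ [51, 59)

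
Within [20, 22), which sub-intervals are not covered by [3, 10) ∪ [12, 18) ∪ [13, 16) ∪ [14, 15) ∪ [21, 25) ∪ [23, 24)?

[20, 21)

After merging, the occupied span is [3, 10), [12, 18), [21, 25).
Complement within [20, 22): [20, 21).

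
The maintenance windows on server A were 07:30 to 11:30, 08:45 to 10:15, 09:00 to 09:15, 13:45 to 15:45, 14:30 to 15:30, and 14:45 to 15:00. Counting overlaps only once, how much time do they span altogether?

6 h

Merged: 07:30–11:30, 13:45–15:45.
Lengths: 4 h + 2 h = 6 h.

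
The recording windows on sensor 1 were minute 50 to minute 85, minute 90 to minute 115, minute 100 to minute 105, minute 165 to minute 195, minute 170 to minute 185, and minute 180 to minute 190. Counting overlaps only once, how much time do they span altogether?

Merged: minute 50 to minute 85, minute 90 to minute 115, minute 165 to minute 195.
Lengths: 35 minutes + 25 minutes + 30 minutes = 90 minutes.

90 minutes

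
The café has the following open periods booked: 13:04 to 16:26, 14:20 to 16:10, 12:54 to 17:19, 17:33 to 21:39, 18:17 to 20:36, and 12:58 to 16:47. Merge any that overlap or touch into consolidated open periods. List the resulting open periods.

Sort by start: 12:54-17:19, 12:58-16:47, 13:04-16:26, 14:20-16:10, 17:33-21:39, 18:17-20:36.
12:58-16:47 overlaps/touches 12:54-17:19 → extend to 12:54-17:19.
13:04-16:26 overlaps/touches 12:54-17:19 → extend to 12:54-17:19.
14:20-16:10 overlaps/touches 12:54-17:19 → extend to 12:54-17:19.
17:33-21:39 is disjoint → start new block.
18:17-20:36 overlaps/touches 17:33-21:39 → extend to 17:33-21:39.

12:54-17:19, 17:33-21:39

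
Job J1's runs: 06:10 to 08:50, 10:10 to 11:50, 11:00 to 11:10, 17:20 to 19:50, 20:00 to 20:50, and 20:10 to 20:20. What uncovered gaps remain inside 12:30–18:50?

The merged coverage is 06:10–08:50, 10:10–11:50, 17:20–19:50, 20:00–20:50.
Complement within 12:30–18:50: 12:30–17:20.

12:30–17:20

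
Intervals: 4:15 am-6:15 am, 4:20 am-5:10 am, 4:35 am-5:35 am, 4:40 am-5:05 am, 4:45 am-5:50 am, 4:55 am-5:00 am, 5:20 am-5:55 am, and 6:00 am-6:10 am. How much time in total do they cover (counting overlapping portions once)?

Merged: 4:15 am–6:15 am.
Length: 2 h.

2 h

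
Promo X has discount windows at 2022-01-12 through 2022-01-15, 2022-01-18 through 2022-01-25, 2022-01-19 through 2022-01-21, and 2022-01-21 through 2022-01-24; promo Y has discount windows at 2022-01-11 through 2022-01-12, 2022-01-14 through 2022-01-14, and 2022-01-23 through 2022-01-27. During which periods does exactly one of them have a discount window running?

Merge the first list: 2022-01-12 through 2022-01-15, 2022-01-18 through 2022-01-25.
Only in the first: 2022-01-13 through 2022-01-13, 2022-01-15 through 2022-01-15, 2022-01-18 through 2022-01-22.
Only in the second: 2022-01-11 through 2022-01-11, 2022-01-26 through 2022-01-27.
Together these are the periods covered by exactly one.

2022-01-11 through 2022-01-11, 2022-01-13 through 2022-01-13, 2022-01-15 through 2022-01-15, 2022-01-18 through 2022-01-22, 2022-01-26 through 2022-01-27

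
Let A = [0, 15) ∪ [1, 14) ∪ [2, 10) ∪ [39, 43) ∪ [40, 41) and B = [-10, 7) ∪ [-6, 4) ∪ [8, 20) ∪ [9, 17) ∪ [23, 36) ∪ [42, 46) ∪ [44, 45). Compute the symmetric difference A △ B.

[-10, 0) ∪ [7, 8) ∪ [15, 20) ∪ [23, 36) ∪ [39, 42) ∪ [43, 46)

First set merges to [0, 15), [39, 43).
Second set merges to [-10, 7), [8, 20), [23, 36), [42, 46).
Only in the first: [7, 8), [39, 42).
Only in the second: [-10, 0), [15, 20), [23, 36), [43, 46).
Together these are the periods covered by exactly one.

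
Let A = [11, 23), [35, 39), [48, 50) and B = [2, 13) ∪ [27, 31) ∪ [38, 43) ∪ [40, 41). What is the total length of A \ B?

Merge the second list: [2, 13), [27, 31), [38, 43).
A \ B = [13, 23), [35, 38), [48, 50).
Total: 10 + 3 + 2 = 15.

15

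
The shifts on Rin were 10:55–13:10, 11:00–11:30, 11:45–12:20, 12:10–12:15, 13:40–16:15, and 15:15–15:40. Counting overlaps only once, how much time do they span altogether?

Merged: 10:55–13:10, 13:40–16:15.
Lengths: 2 h 15 min + 2 h 35 min = 4 h 50 min.

4 h 50 min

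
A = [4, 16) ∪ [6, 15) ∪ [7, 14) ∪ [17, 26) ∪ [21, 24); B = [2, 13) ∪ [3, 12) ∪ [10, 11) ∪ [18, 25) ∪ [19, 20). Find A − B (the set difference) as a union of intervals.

Merge the first list: [4, 16), [17, 26).
Merge the second list: [2, 13), [18, 25).
[4, 16) minus B → [13, 16).
[17, 26) minus B → [17, 18), [25, 26).

[13, 16) ∪ [17, 18) ∪ [25, 26)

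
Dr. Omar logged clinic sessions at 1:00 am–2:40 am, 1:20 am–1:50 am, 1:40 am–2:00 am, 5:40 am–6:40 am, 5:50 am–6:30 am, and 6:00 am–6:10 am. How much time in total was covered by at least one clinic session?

2 h 40 min

Merged: 1:00 am–2:40 am, 5:40 am–6:40 am.
Lengths: 1 h 40 min + 1 h = 2 h 40 min.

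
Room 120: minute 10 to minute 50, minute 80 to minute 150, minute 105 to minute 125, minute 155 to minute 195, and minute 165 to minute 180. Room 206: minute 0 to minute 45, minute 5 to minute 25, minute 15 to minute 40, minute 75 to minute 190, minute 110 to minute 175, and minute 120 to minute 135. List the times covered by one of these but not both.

minute 0 to minute 10, minute 45 to minute 50, minute 75 to minute 80, minute 150 to minute 155, minute 190 to minute 195

First set merges to minute 10 to minute 50, minute 80 to minute 150, minute 155 to minute 195.
Second set merges to minute 0 to minute 45, minute 75 to minute 190.
A but not B: minute 45 to minute 50, minute 190 to minute 195.
B but not A: minute 0 to minute 10, minute 75 to minute 80, minute 150 to minute 155.
Combining gives A △ B.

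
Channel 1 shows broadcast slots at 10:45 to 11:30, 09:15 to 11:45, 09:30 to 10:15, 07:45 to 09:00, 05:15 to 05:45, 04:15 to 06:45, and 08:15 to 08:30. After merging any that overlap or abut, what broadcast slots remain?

Sort by start: 04:15–06:45, 05:15–05:45, 07:45–09:00, 08:15–08:30, 09:15–11:45, 09:30–10:15, 10:45–11:30.
05:15–05:45 overlaps/touches 04:15–06:45 → extend to 04:15–06:45.
07:45–09:00 is disjoint → start new block.
08:15–08:30 overlaps/touches 07:45–09:00 → extend to 07:45–09:00.
09:15–11:45 is disjoint → start new block.
09:30–10:15 overlaps/touches 09:15–11:45 → extend to 09:15–11:45.
10:45–11:30 overlaps/touches 09:15–11:45 → extend to 09:15–11:45.

04:15–06:45, 07:45–09:00, 09:15–11:45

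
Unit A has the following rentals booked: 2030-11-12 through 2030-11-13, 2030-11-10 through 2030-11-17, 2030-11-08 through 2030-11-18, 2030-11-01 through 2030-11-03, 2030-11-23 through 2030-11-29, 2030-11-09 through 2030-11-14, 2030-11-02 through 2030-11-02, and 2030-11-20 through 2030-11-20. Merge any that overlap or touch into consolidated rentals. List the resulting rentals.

Sort by start: 2030-11-01 through 2030-11-03, 2030-11-02 through 2030-11-02, 2030-11-08 through 2030-11-18, 2030-11-09 through 2030-11-14, 2030-11-10 through 2030-11-17, 2030-11-12 through 2030-11-13, 2030-11-20 through 2030-11-20, 2030-11-23 through 2030-11-29.
2030-11-02 through 2030-11-02 overlaps/touches 2030-11-01 through 2030-11-03 → extend to 2030-11-01 through 2030-11-03.
2030-11-08 through 2030-11-18 is disjoint → start new block.
2030-11-09 through 2030-11-14 overlaps/touches 2030-11-08 through 2030-11-18 → extend to 2030-11-08 through 2030-11-18.
2030-11-10 through 2030-11-17 overlaps/touches 2030-11-08 through 2030-11-18 → extend to 2030-11-08 through 2030-11-18.
2030-11-12 through 2030-11-13 overlaps/touches 2030-11-08 through 2030-11-18 → extend to 2030-11-08 through 2030-11-18.
2030-11-20 through 2030-11-20 is disjoint → start new block.
2030-11-23 through 2030-11-29 is disjoint → start new block.

2030-11-01 through 2030-11-03, 2030-11-08 through 2030-11-18, 2030-11-20 through 2030-11-20, 2030-11-23 through 2030-11-29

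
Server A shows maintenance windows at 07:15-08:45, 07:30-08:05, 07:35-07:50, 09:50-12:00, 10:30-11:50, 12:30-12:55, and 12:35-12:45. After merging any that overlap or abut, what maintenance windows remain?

07:30-08:05 overlaps/touches 07:15-08:45 → extend to 07:15-08:45.
07:35-07:50 overlaps/touches 07:15-08:45 → extend to 07:15-08:45.
09:50-12:00 is disjoint → start new block.
10:30-11:50 overlaps/touches 09:50-12:00 → extend to 09:50-12:00.
12:30-12:55 is disjoint → start new block.
12:35-12:45 overlaps/touches 12:30-12:55 → extend to 12:30-12:55.

07:15-08:45, 09:50-12:00, 12:30-12:55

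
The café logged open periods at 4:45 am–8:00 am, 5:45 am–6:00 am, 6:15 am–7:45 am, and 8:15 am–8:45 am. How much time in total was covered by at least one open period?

Merged: 4:45 am–8:00 am, 8:15 am–8:45 am.
Lengths: 3 h 15 min + 30 min = 3 h 45 min.

3 h 45 min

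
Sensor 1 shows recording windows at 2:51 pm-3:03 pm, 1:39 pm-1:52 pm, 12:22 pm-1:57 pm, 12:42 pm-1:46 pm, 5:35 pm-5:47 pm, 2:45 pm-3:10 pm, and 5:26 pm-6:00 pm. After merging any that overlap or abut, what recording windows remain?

12:22 pm-1:57 pm, 2:45 pm-3:10 pm, 5:26 pm-6:00 pm

Sort by start: 12:22 pm-1:57 pm, 12:42 pm-1:46 pm, 1:39 pm-1:52 pm, 2:45 pm-3:10 pm, 2:51 pm-3:03 pm, 5:26 pm-6:00 pm, 5:35 pm-5:47 pm.
12:42 pm-1:46 pm overlaps/touches 12:22 pm-1:57 pm → extend to 12:22 pm-1:57 pm.
1:39 pm-1:52 pm overlaps/touches 12:22 pm-1:57 pm → extend to 12:22 pm-1:57 pm.
2:45 pm-3:10 pm is disjoint → start new block.
2:51 pm-3:03 pm overlaps/touches 2:45 pm-3:10 pm → extend to 2:45 pm-3:10 pm.
5:26 pm-6:00 pm is disjoint → start new block.
5:35 pm-5:47 pm overlaps/touches 5:26 pm-6:00 pm → extend to 5:26 pm-6:00 pm.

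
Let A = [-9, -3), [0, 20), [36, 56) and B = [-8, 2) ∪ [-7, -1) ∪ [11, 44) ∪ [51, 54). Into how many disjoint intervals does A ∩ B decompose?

5

Merge the second list: [-8, 2), [11, 44), [51, 54).
A ∩ B = [-8, -3), [0, 2), [11, 20), [36, 44), [51, 54).
That is 5 disjoint pieces.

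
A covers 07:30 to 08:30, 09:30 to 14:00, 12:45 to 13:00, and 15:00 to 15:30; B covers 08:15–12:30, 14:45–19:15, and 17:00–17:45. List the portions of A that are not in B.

07:30-08:15, 12:30-14:00

First set merges to 07:30-08:30, 09:30-14:00, 15:00-15:30.
Second set merges to 08:15-12:30, 14:45-19:15.
07:30-08:30 with B removed leaves 07:30-08:15.
09:30-14:00 with B removed leaves 12:30-14:00.
15:00-15:30 lies entirely inside B → drops out.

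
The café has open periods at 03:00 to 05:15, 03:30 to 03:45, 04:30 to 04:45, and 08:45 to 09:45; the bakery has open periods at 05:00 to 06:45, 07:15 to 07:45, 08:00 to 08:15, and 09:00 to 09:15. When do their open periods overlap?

05:00-05:15, 09:00-09:15

First set merges to 03:00-05:15, 08:45-09:45.
03:00-05:15 ∩ B → 05:00-05:15.
08:45-09:45 ∩ B → 09:00-09:15.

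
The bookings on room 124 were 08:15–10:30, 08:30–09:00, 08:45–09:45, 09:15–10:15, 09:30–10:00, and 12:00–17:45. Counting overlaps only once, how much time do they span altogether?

Merged: 08:15–10:30, 12:00–17:45.
Lengths: 2 h 15 min + 5 h 45 min = 8 h.

8 h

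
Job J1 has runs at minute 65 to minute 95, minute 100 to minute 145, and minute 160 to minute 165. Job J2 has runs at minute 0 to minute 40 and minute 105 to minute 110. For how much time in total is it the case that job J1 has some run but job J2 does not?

A \ B = minute 65 to minute 95, minute 100 to minute 105, minute 110 to minute 145, minute 160 to minute 165.
Total: 30 minutes + 5 minutes + 35 minutes + 5 minutes = 75 minutes.

75 minutes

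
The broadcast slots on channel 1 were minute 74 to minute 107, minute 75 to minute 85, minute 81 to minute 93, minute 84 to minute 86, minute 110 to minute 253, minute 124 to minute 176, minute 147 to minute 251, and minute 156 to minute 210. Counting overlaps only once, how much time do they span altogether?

Merged: minute 74 to minute 107, minute 110 to minute 253.
Lengths: 33 minutes + 143 minutes = 176 minutes.

176 minutes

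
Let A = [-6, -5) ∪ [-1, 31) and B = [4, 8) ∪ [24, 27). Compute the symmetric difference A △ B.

Only in the first: [-6, -5), [-1, 4), [8, 24), [27, 31).
Only in the second: none.
Together these are the periods covered by exactly one.

[-6, -5) ∪ [-1, 4) ∪ [8, 24) ∪ [27, 31)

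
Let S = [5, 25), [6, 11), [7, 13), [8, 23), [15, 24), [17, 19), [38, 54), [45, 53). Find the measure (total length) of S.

Merged: [5, 25), [38, 54).
Lengths: 20 + 16 = 36.

36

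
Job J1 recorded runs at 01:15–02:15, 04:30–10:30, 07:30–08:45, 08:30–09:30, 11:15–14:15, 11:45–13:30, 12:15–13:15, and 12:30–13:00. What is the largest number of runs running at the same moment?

4

Walk the sorted start/end points keeping a running depth.
The depth first hits 4 at 12:30.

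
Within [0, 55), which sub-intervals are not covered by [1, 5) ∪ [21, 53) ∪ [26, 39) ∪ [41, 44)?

[0, 1) ∪ [5, 21) ∪ [53, 55)

Covered (merged): [1, 5), [21, 53).
Gaps within [0, 55): [0, 1), [5, 21), [53, 55).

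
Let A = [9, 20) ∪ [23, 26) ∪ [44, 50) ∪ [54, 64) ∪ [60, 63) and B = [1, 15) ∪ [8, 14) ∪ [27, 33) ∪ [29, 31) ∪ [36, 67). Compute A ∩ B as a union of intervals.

A, merged: [9, 20), [23, 26), [44, 50), [54, 64).
B, merged: [1, 15), [27, 33), [36, 67).
[9, 20) ∩ B → [9, 15).
[23, 26) meets no B interval.
[44, 50) ∩ B → [44, 50).
[54, 64) ∩ B → [54, 64).

[9, 15) ∪ [44, 50) ∪ [54, 64)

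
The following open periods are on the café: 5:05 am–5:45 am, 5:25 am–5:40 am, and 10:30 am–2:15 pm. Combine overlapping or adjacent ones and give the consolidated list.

5:05 am-5:45 am, 10:30 am-2:15 pm

5:25 am-5:40 am overlaps/touches 5:05 am-5:45 am → extend to 5:05 am-5:45 am.
10:30 am-2:15 pm is disjoint → start new block.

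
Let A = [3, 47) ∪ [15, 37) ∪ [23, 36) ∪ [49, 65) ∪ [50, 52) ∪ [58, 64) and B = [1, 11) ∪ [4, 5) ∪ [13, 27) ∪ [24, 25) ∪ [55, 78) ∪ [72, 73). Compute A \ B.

Merge the first list: [3, 47), [49, 65).
Merge the second list: [1, 11), [13, 27), [55, 78).
[3, 47) with B removed leaves [11, 13), [27, 47).
[49, 65) with B removed leaves [49, 55).

[11, 13) ∪ [27, 47) ∪ [49, 55)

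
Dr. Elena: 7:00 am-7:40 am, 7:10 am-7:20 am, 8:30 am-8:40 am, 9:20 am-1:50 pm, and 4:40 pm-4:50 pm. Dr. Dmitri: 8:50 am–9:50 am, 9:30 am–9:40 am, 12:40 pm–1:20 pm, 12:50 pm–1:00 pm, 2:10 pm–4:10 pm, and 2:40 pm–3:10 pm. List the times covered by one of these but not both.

A, merged: 7:00 am–7:40 am, 8:30 am–8:40 am, 9:20 am–1:50 pm, 4:40 pm–4:50 pm.
B, merged: 8:50 am–9:50 am, 12:40 pm–1:20 pm, 2:10 pm–4:10 pm.
A \ B = 7:00 am–7:40 am, 8:30 am–8:40 am, 9:50 am–12:40 pm, 1:20 pm–1:50 pm, 4:40 pm–4:50 pm.
B \ A = 8:50 am–9:20 am, 2:10 pm–4:10 pm.
Union of the two gives the symmetric difference.

7:00 am–7:40 am, 8:30 am–8:40 am, 8:50 am–9:20 am, 9:50 am–12:40 pm, 1:20 pm–1:50 pm, 2:10 pm–4:10 pm, 4:40 pm–4:50 pm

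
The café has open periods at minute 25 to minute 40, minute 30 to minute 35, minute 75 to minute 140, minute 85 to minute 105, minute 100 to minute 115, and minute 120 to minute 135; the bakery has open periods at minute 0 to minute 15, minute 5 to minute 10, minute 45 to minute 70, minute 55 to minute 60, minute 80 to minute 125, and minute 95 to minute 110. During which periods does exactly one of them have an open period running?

A, merged: minute 25 to minute 40, minute 75 to minute 140.
B, merged: minute 0 to minute 15, minute 45 to minute 70, minute 80 to minute 125.
A but not B: minute 25 to minute 40, minute 75 to minute 80, minute 125 to minute 140.
B but not A: minute 0 to minute 15, minute 45 to minute 70.
Combining gives A △ B.

minute 0 to minute 15, minute 25 to minute 40, minute 45 to minute 70, minute 75 to minute 80, minute 125 to minute 140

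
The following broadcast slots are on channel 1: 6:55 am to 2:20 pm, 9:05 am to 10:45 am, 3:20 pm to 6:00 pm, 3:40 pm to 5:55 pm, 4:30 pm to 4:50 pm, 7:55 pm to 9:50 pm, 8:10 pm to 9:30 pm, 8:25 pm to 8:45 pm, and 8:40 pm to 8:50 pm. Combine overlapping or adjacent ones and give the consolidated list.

9:05 am–10:45 am overlaps/touches 6:55 am–2:20 pm → extend to 6:55 am–2:20 pm.
3:20 pm–6:00 pm is disjoint → start new block.
3:40 pm–5:55 pm overlaps/touches 3:20 pm–6:00 pm → extend to 3:20 pm–6:00 pm.
4:30 pm–4:50 pm overlaps/touches 3:20 pm–6:00 pm → extend to 3:20 pm–6:00 pm.
7:55 pm–9:50 pm is disjoint → start new block.
8:10 pm–9:30 pm overlaps/touches 7:55 pm–9:50 pm → extend to 7:55 pm–9:50 pm.
8:25 pm–8:45 pm overlaps/touches 7:55 pm–9:50 pm → extend to 7:55 pm–9:50 pm.
8:40 pm–8:50 pm overlaps/touches 7:55 pm–9:50 pm → extend to 7:55 pm–9:50 pm.

6:55 am–2:20 pm, 3:20 pm–6:00 pm, 7:55 pm–9:50 pm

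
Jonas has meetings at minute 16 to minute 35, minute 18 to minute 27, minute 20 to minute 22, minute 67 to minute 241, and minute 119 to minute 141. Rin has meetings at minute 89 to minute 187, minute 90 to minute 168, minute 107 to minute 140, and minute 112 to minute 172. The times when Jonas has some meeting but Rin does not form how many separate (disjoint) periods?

3

A, merged: minute 16 to minute 35, minute 67 to minute 241.
B, merged: minute 89 to minute 187.
A \ B = minute 16 to minute 35, minute 67 to minute 89, minute 187 to minute 241.
That is 3 disjoint pieces.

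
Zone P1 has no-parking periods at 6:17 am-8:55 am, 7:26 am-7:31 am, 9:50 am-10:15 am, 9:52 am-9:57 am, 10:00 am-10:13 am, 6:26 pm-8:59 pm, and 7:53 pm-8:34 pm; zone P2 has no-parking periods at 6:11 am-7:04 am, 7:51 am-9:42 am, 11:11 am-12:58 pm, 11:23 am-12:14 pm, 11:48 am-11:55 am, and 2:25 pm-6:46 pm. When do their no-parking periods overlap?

A, merged: 6:17 am-8:55 am, 9:50 am-10:15 am, 6:26 pm-8:59 pm.
B, merged: 6:11 am-7:04 am, 7:51 am-9:42 am, 11:11 am-12:58 pm, 2:25 pm-6:46 pm.
6:17 am-8:55 am overlaps B on 6:17 am-7:04 am, 7:51 am-8:55 am.
9:50 am-10:15 am falls entirely outside B.
6:26 pm-8:59 pm overlaps B on 6:26 pm-6:46 pm.

6:17 am-7:04 am, 7:51 am-8:55 am, 6:26 pm-6:46 pm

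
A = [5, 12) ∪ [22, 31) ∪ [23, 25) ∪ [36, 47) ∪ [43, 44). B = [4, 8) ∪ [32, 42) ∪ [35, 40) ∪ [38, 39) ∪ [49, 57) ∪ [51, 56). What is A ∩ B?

Merge the first list: [5, 12), [22, 31), [36, 47).
Merge the second list: [4, 8), [32, 42), [49, 57).
[5, 12) ∩ B → [5, 8).
[22, 31) meets no B interval.
[36, 47) ∩ B → [36, 42).

[5, 8) ∪ [36, 42)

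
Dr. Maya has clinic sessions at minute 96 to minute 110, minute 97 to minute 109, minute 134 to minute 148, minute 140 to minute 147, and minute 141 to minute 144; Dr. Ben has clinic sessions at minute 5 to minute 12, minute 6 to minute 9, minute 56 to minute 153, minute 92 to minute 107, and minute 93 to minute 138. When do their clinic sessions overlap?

First set merges to minute 96 to minute 110, minute 134 to minute 148.
Second set merges to minute 5 to minute 12, minute 56 to minute 153.
minute 96 to minute 110 meets the second set on minute 96 to minute 110.
minute 134 to minute 148 meets the second set on minute 134 to minute 148.

minute 96 to minute 110, minute 134 to minute 148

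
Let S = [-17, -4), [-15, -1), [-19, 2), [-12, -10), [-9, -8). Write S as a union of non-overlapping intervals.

Sort by start: [-19, 2), [-17, -4), [-15, -1), [-12, -10), [-9, -8).
[-17, -4) overlaps/touches [-19, 2) → extend to [-19, 2).
[-15, -1) overlaps/touches [-19, 2) → extend to [-19, 2).
[-12, -10) overlaps/touches [-19, 2) → extend to [-19, 2).
[-9, -8) overlaps/touches [-19, 2) → extend to [-19, 2).

[-19, 2)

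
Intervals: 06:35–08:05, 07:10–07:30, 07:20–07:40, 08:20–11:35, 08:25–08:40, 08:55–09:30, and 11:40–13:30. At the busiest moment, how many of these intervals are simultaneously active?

3

At 07:20, 3 of the intervals are simultaneously active.
No point has more.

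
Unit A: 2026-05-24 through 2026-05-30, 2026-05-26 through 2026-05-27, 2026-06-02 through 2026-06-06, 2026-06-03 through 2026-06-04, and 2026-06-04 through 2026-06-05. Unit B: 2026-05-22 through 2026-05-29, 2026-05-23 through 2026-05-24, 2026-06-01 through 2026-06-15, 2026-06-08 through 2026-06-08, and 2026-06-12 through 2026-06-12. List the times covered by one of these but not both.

Merge the first list: 2026-05-24 through 2026-05-30, 2026-06-02 through 2026-06-06.
Merge the second list: 2026-05-22 through 2026-05-29, 2026-06-01 through 2026-06-15.
A but not B: 2026-05-30 through 2026-05-30.
B but not A: 2026-05-22 through 2026-05-23, 2026-06-01 through 2026-06-01, 2026-06-07 through 2026-06-15.
Combining gives A △ B.

2026-05-22 through 2026-05-23, 2026-05-30 through 2026-05-30, 2026-06-01 through 2026-06-01, 2026-06-07 through 2026-06-15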